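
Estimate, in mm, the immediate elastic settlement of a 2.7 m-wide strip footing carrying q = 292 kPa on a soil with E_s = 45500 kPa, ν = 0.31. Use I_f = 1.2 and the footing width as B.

S_e ≈ 18.8 mm

Immediate (elastic) settlement: S_e = q·B·(1−ν²)/E_s · I_f.
S_e = 292 × 2.7 × (1 − 0.31²) / 45500 × 1.2
    = 292 × 2.7 × 0.9039 / 45500 × 1.2
    = 0.01879 m = 18.79 mm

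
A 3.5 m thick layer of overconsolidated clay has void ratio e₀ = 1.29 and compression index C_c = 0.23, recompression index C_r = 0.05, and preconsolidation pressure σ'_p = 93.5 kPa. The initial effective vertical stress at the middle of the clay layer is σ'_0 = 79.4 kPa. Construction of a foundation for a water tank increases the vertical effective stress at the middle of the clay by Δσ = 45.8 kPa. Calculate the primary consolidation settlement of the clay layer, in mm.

S_c ≈ 50 mm

Final effective stress: σ'_f = 79.4 + 45.8 = 125.2 kPa.
σ'_f = 125.2 > σ'_p = 93.5 kPa, so the stress path crosses the preconsolidation pressure — recompression up to σ'_p, then virgin compression beyond:
S_c = H/(1+e₀)·[C_r·log₁₀(σ'_p/σ'_0) + C_c·log₁₀(σ'_f/σ'_p)]
    = 3.5/2.29 × [0.05×log₁₀(93.5/79.4) + 0.23×log₁₀(125.2/93.5)]
    = 1.5284 × [0.0035496 + 0.029162] = 0.05 m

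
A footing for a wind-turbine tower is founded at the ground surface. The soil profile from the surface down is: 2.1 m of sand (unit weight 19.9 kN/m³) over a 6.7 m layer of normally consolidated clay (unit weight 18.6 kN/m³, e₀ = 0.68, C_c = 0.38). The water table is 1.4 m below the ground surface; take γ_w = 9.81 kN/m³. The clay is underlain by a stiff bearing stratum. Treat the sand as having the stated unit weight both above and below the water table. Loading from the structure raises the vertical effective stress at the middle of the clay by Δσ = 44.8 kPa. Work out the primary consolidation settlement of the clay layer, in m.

S_c ≈ 0.348 m

Mid-depth of clay below the ground surface: z = 2.1 + 6.7/2 = 5.45 m.
Total vertical stress at mid-clay: σ_v = 19.9×2.1 + 18.6×3.35 = 104.1 kPa.
Pore pressure: u = 9.81×(5.45 − 1.4) = 39.73 kPa.
Initial effective stress: σ'_0 = σ_v − u = 104.1 − 39.73 = 64.37 kPa.
Final effective stress: σ'_f = σ'_0 + Δσ = 64.37 + 44.8 = 109.17 kPa.
Normally consolidated clay, so the full stress increment lies on the virgin compression line:
S_c = C_c·H/(1+e₀)·log₁₀(σ'_f/σ'_0) = 0.38×6.7/(1+0.68)×log₁₀(109.17/64.37)
    = 1.5155 × 0.22942 = 0.3477 m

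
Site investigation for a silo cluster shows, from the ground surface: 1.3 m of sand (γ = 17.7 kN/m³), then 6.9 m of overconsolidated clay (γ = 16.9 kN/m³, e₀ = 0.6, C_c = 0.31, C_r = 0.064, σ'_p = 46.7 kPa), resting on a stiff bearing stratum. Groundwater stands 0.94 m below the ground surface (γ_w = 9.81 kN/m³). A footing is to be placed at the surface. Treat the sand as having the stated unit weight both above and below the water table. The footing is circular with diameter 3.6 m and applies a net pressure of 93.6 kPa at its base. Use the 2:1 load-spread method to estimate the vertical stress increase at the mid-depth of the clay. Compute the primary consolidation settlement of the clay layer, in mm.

Mid-depth of clay below the ground surface: z = 1.3 + 6.9/2 = 4.75 m.
Total vertical stress at mid-clay: σ_v = 17.7×1.3 + 16.9×3.45 = 81.315 kPa.
Pore pressure: u = 9.81×(4.75 − 0.94) = 37.376 kPa.
Initial effective stress: σ'_0 = σ_v − u = 81.315 − 37.376 = 43.939 kPa.
Stress increase at mid-clay by the 2:1 spreading method:
Δσ ≈ qD²/(D+z)² = 93.6×3.6²/(3.6+4.75)² = 17.398 kPa
Final effective stress: σ'_f = 43.939 + 17.398 = 61.337 kPa.
σ'_f = 61.337 > σ'_p = 46.7 kPa, so the stress path crosses the preconsolidation pressure — recompression up to σ'_p, then virgin compression beyond:
S_c = H/(1+e₀)·[C_r·log₁₀(σ'_p/σ'_0) + C_c·log₁₀(σ'_f/σ'_p)]
    = 6.9/1.6 × [0.064×log₁₀(46.7/43.939) + 0.31×log₁₀(61.337/46.7)]
    = 4.3125 × [0.0016939 + 0.036706] = 0.1656 m

S_c ≈ 166 mm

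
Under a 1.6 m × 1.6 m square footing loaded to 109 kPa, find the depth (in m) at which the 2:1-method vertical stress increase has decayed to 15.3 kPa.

z ≈ 2.67 m

2:1 spreading — at depth z the loaded area has grown by z in each plan dimension:
qB²/(B+z)² = Δσ_z ⇒ z = B(√(q/Δσ_z) − 1) = 1.6×(√(109/15.3) − 1) = 2.671 m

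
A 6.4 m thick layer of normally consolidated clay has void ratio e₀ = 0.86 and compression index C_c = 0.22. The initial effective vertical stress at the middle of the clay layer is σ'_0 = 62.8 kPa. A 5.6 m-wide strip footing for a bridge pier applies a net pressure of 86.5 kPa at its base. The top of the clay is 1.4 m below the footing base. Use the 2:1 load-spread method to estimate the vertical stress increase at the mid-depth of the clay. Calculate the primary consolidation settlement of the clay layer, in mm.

S_c ≈ 185 mm

Mid-depth of clay below the footing base: z = 1.4 + 6.4/2 = 4.6 m.
Stress increase at mid-clay by the 2:1 spreading method:
Δσ = qB/(B+z) = 86.5×5.6/(5.6+4.6) = 47.49 kPa
Final effective stress: σ'_f = σ'_0 + Δσ = 62.8 + 47.49 = 110.29 kPa.
Normally consolidated clay, so the full stress increment lies on the virgin compression line:
S_c = C_c·H/(1+e₀)·log₁₀(σ'_f/σ'_0) = 0.22×6.4/(1+0.86)×log₁₀(110.29/62.8)
    = 0.75699 × 0.24458 = 0.1851 m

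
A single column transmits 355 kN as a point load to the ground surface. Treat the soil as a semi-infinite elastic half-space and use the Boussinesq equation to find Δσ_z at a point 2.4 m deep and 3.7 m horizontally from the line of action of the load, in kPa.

Δσ_z ≈ 1.4 kPa

Boussinesq vertical stress below a point load on an elastic half-space:
Δσ_z = 3P/(2πz²) · [1 + (r/z)²]^(−5/2)
r/z = 3.7/2.4 = 1.5417; [1+(r/z)²]^(−5/2) = 0.047726.
Δσ_z = 3×355/(2π×2.4²) × 0.047726 = 29.427 × 0.047726 = 1.404 kPa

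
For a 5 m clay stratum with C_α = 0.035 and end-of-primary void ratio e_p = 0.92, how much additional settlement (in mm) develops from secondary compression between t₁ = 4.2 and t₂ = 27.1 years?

S_s ≈ 73.8 mm

Secondary compression: S_s = C_α·H/(1+e_p)·log₁₀(t₂/t₁)
S_s = 0.035×5/(1+0.92)×log₁₀(27.1/4.2)
    = 0.09115 × 0.8097 = 0.0738 m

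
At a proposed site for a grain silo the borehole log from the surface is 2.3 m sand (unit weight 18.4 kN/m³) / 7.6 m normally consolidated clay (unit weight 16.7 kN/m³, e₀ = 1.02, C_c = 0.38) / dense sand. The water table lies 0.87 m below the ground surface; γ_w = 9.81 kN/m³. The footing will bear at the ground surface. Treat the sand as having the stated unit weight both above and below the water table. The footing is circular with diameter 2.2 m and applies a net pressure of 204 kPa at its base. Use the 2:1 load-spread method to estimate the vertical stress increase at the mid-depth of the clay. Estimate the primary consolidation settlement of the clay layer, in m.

S_c ≈ 0.145 m

Mid-depth of clay below the ground surface: z = 2.3 + 7.6/2 = 6.1 m.
Total vertical stress at mid-clay: σ_v = 18.4×2.3 + 16.7×3.8 = 105.78 kPa.
Pore pressure: u = 9.81×(6.1 − 0.87) = 51.306 kPa.
Initial effective stress: σ'_0 = σ_v − u = 105.78 − 51.306 = 54.474 kPa.
Stress increase at mid-clay by the 2:1 spreading method:
Δσ ≈ qD²/(D+z)² = 204×2.2²/(2.2+6.1)² = 14.332 kPa
Final effective stress: σ'_f = σ'_0 + Δσ = 54.474 + 14.332 = 68.806 kPa.
Normally consolidated clay, so the full stress increment lies on the virgin compression line:
S_c = C_c·H/(1+e₀)·log₁₀(σ'_f/σ'_0) = 0.38×7.6/(1+1.02)×log₁₀(68.806/54.474)
    = 1.4297 × 0.10144 = 0.145 m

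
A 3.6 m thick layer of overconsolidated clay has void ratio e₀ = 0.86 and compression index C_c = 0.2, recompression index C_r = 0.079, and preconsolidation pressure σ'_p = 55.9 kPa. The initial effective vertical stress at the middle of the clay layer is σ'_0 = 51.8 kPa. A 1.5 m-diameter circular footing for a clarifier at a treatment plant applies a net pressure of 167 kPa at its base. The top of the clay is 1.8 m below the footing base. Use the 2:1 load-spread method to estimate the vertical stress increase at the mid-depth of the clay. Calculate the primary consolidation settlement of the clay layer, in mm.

S_c ≈ 33.6 mm

Mid-depth of clay below the footing base: z = 1.8 + 3.6/2 = 3.6 m.
Stress increase at mid-clay by the 2:1 spreading method:
Δσ ≈ qD²/(D+z)² = 167×1.5²/(1.5+3.6)² = 14.446 kPa
Final effective stress: σ'_f = 51.8 + 14.446 = 66.246 kPa.
σ'_f = 66.246 > σ'_p = 55.9 kPa, so the stress path crosses the preconsolidation pressure — recompression up to σ'_p, then virgin compression beyond:
S_c = H/(1+e₀)·[C_r·log₁₀(σ'_p/σ'_0) + C_c·log₁₀(σ'_f/σ'_p)]
    = 3.6/1.86 × [0.079×log₁₀(55.9/51.8) + 0.2×log₁₀(66.246/55.9)]
    = 1.9355 × [0.0026135 + 0.01475] = 0.03361 m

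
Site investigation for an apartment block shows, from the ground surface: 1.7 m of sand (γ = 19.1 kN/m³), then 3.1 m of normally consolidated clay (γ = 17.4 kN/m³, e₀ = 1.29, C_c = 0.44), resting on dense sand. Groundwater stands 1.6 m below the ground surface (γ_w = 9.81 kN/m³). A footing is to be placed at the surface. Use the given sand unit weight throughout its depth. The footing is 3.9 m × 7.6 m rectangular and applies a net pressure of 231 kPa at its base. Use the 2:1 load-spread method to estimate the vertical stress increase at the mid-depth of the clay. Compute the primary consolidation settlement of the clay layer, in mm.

Mid-depth of clay below the ground surface: z = 1.7 + 3.1/2 = 3.25 m.
Total vertical stress at mid-clay: σ_v = 19.1×1.7 + 17.4×1.55 = 59.44 kPa.
Pore pressure: u = 9.81×(3.25 − 1.6) = 16.186 kPa.
Initial effective stress: σ'_0 = σ_v − u = 59.44 − 16.186 = 43.254 kPa.
Stress increase at mid-clay by the 2:1 spreading method:
Δσ = qBL/((B+z)(L+z)) = 231×3.9×7.6/((3.9+3.25)(7.6+3.25)) = 88.258 kPa
Final effective stress: σ'_f = σ'_0 + Δσ = 43.254 + 88.258 = 131.51 kPa.
Normally consolidated clay, so the full stress increment lies on the virgin compression line:
S_c = C_c·H/(1+e₀)·log₁₀(σ'_f/σ'_0) = 0.44×3.1/(1+1.29)×log₁₀(131.51/43.254)
    = 0.59563 × 0.48293 = 0.2876 m

S_c ≈ 288 mm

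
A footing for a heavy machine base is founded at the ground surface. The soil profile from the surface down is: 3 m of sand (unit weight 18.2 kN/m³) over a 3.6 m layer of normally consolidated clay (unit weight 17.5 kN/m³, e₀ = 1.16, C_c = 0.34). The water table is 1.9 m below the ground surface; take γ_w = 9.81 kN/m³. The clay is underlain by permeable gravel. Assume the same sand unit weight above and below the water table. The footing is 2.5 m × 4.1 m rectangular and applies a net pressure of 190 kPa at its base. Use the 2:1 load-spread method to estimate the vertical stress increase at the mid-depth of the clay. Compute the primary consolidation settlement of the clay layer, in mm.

Mid-depth of clay below the ground surface: z = 3 + 3.6/2 = 4.8 m.
Total vertical stress at mid-clay: σ_v = 18.2×3 + 17.5×1.8 = 86.1 kPa.
Pore pressure: u = 9.81×(4.8 − 1.9) = 28.449 kPa.
Initial effective stress: σ'_0 = σ_v − u = 86.1 − 28.449 = 57.651 kPa.
Stress increase at mid-clay by the 2:1 spreading method:
Δσ = qBL/((B+z)(L+z)) = 190×2.5×4.1/((2.5+4.8)(4.1+4.8)) = 29.975 kPa
Final effective stress: σ'_f = σ'_0 + Δσ = 57.651 + 29.975 = 87.626 kPa.
Normally consolidated clay, so the full stress increment lies on the virgin compression line:
S_c = C_c·H/(1+e₀)·log₁₀(σ'_f/σ'_0) = 0.34×3.6/(1+1.16)×log₁₀(87.626/57.651)
    = 0.56667 × 0.18183 = 0.103 m

S_c ≈ 103 mm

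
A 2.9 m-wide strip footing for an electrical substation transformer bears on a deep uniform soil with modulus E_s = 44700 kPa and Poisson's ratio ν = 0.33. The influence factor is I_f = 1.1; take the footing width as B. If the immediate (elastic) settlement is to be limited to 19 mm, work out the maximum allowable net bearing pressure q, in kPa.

q ≈ 299 kPa

S_e = q·B·(1−ν²)/E_s · I_f  ⇒  q = S_e·E_s / (B·(1−ν²)·I_f).
q = 0.019 × 44700 / (2.9 × 0.8911 × 1.1) = 298.8 kPa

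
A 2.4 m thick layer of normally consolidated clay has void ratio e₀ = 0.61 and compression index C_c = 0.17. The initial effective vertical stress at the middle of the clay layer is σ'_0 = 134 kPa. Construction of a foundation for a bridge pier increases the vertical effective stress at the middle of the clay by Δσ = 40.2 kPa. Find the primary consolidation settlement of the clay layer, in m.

Final effective stress: σ'_f = σ'_0 + Δσ = 134 + 40.2 = 174.2 kPa.
Normally consolidated clay, so the full stress increment lies on the virgin compression line:
S_c = C_c·H/(1+e₀)·log₁₀(σ'_f/σ'_0) = 0.17×2.4/(1+0.61)×log₁₀(174.2/134)
    = 0.25342 × 0.11394 = 0.02887 m

S_c ≈ 0.0289 m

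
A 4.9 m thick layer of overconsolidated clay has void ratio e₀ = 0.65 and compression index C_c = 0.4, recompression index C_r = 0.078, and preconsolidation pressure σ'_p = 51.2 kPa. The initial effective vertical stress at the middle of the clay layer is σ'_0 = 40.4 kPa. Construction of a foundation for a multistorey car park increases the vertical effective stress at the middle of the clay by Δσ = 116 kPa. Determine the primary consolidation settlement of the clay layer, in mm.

S_c ≈ 600 mm

Final effective stress: σ'_f = 40.4 + 116 = 156.4 kPa.
σ'_f = 156.4 > σ'_p = 51.2 kPa, so the stress path crosses the preconsolidation pressure — recompression up to σ'_p, then virgin compression beyond:
S_c = H/(1+e₀)·[C_r·log₁₀(σ'_p/σ'_0) + C_c·log₁₀(σ'_f/σ'_p)]
    = 4.9/1.65 × [0.078×log₁₀(51.2/40.4) + 0.4×log₁₀(156.4/51.2)]
    = 2.9697 × [0.0080253 + 0.19399] = 0.5999 m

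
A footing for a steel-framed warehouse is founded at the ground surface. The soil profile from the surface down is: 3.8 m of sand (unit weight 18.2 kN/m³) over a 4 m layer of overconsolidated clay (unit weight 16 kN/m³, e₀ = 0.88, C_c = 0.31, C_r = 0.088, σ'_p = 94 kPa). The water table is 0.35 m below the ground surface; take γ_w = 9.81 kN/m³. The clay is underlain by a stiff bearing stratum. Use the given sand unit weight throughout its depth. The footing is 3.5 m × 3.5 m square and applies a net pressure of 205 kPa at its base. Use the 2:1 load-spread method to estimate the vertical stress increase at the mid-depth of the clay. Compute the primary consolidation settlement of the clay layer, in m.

S_c ≈ 0.0387 m

Mid-depth of clay below the ground surface: z = 3.8 + 4/2 = 5.8 m.
Total vertical stress at mid-clay: σ_v = 18.2×3.8 + 16×2 = 101.16 kPa.
Pore pressure: u = 9.81×(5.8 − 0.35) = 53.465 kPa.
Initial effective stress: σ'_0 = σ_v − u = 101.16 − 53.465 = 47.695 kPa.
Stress increase at mid-clay by the 2:1 spreading method:
Δσ = qBL/((B+z)(L+z)) = 205×3.5×3.5/((3.5+5.8)(3.5+5.8)) = 29.035 kPa
Final effective stress: σ'_f = 47.695 + 29.035 = 76.73 kPa.
σ'_f = 76.73 ≤ σ'_p = 94 kPa, so the clay remains overconsolidated and only the recompression index applies:
S_c = C_r·H/(1+e₀)·log₁₀(σ'_f/σ'_0) = 0.088×4/1.88×log₁₀(76.73/47.695)
    = 0.18724 × 0.20649 = 0.03866 m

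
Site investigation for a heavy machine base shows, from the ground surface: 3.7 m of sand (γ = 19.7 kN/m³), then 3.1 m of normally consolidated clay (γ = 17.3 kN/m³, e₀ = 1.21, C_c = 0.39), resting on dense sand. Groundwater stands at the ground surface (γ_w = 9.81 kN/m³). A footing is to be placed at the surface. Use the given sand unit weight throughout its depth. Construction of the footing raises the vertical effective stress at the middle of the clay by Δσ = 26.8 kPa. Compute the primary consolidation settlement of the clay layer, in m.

S_c ≈ 0.105 m

Mid-depth of clay below the ground surface: z = 3.7 + 3.1/2 = 5.25 m.
Total vertical stress at mid-clay: σ_v = 19.7×3.7 + 17.3×1.55 = 99.705 kPa.
Pore pressure: u = 9.81×(5.25 − 0) = 51.503 kPa.
Initial effective stress: σ'_0 = σ_v − u = 99.705 − 51.503 = 48.202 kPa.
Final effective stress: σ'_f = σ'_0 + Δσ = 48.202 + 26.8 = 75.002 kPa.
Normally consolidated clay, so the full stress increment lies on the virgin compression line:
S_c = C_c·H/(1+e₀)·log₁₀(σ'_f/σ'_0) = 0.39×3.1/(1+1.21)×log₁₀(75.002/48.202)
    = 0.54706 × 0.19201 = 0.105 m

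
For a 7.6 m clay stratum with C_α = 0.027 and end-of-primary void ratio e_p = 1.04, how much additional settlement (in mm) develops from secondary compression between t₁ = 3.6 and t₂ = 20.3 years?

S_s ≈ 75.6 mm

Secondary compression: S_s = C_α·H/(1+e_p)·log₁₀(t₂/t₁)
S_s = 0.027×7.6/(1+1.04)×log₁₀(20.3/3.6)
    = 0.1006 × 0.7512 = 0.07556 m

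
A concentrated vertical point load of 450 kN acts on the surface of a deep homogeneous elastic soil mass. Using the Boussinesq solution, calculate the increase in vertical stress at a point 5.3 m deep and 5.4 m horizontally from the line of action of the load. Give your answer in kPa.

Boussinesq vertical stress below a point load on an elastic half-space:
Δσ_z = 3P/(2πz²) · [1 + (r/z)²]^(−5/2)
r/z = 5.4/5.3 = 1.0189; [1+(r/z)²]^(−5/2) = 0.16863.
Δσ_z = 3×450/(2π×5.3²) × 0.16863 = 7.649 × 0.16863 = 1.29 kPa

Δσ_z ≈ 1.29 kPa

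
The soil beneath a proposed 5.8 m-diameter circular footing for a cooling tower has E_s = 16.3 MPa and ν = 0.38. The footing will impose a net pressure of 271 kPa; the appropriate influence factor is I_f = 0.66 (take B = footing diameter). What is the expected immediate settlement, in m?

Immediate (elastic) settlement: S_e = q·B·(1−ν²)/E_s · I_f.
E_s = 16.3 MPa = 16300 kPa.
S_e = 271 × 5.8 × (1 − 0.38²) / 16300 × 0.66
    = 271 × 5.8 × 0.8556 / 16300 × 0.66
    = 0.05445 m

S_e ≈ 0.0545 m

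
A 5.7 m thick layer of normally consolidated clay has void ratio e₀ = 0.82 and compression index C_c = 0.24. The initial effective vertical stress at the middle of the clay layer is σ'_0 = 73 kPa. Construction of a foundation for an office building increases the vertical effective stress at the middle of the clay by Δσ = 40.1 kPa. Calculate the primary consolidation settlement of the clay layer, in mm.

S_c ≈ 143 mm

Final effective stress: σ'_f = σ'_0 + Δσ = 73 + 40.1 = 113.1 kPa.
Normally consolidated clay, so the full stress increment lies on the virgin compression line:
S_c = C_c·H/(1+e₀)·log₁₀(σ'_f/σ'_0) = 0.24×5.7/(1+0.82)×log₁₀(113.1/73)
    = 0.75165 × 0.19014 = 0.1429 m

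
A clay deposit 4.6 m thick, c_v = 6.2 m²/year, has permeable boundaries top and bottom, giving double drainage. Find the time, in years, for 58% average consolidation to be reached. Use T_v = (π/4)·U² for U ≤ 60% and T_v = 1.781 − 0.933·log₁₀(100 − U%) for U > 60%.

t ≈ 0.225 years

Drainage path length: H_d = H/2 = 2.3 m (double drainage).
U ≤ 60%: T_v = (π/4)·U² = (π/4)×0.58² = 0.26421.
t = T_v·H_d²/c_v = 0.26421×2.3²/6.2 = 0.2254 years.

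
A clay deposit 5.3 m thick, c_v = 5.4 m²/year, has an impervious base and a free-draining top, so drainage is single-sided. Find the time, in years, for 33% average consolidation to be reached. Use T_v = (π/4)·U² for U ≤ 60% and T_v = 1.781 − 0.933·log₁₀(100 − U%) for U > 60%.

Drainage path length: H_d = H = 5.3 m (single drainage).
U ≤ 60%: T_v = (π/4)·U² = (π/4)×0.33² = 0.08553.
t = T_v·H_d²/c_v = 0.08553×5.3²/5.4 = 0.4449 years.

t ≈ 0.445 years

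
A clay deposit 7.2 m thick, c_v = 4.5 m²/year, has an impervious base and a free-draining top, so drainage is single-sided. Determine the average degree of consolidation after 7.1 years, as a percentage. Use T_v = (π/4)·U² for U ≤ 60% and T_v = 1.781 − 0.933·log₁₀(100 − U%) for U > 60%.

Drainage path length: H_d = H = 7.2 m (single drainage).
T_v = c_v·t/H_d² = 4.5×7.1/7.2² = 0.61632.
T_v = 0.61632 corresponds to the U > 60% branch:
U = 1 − 10^((1.781 − T_v)/0.933)/100 = 0.8229

U ≈ 82.3 %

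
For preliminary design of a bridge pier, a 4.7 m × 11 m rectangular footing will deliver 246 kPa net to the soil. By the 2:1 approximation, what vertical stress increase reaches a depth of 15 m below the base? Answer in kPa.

By the 2:1 method the load spreads at 1 horizontal : 2 vertical, so at depth z the loaded area has grown by z in each plan dimension:
Δσ = qBL/((B+z)(L+z)) = 246×4.7×11/((4.7+15)(11+15)) = 24.831 kPa

Δσ_z ≈ 24.8 kPa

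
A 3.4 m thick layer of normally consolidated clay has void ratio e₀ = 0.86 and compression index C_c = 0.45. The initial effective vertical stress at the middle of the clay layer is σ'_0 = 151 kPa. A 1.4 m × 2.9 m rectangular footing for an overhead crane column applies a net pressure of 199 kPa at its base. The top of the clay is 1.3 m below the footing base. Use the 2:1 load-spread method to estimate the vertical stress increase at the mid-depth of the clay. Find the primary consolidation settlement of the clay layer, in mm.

S_c ≈ 66.9 mm

Mid-depth of clay below the footing base: z = 1.3 + 3.4/2 = 3 m.
Stress increase at mid-clay by the 2:1 spreading method:
Δσ = qBL/((B+z)(L+z)) = 199×1.4×2.9/((1.4+3)(2.9+3)) = 31.122 kPa
Final effective stress: σ'_f = σ'_0 + Δσ = 151 + 31.122 = 182.12 kPa.
Normally consolidated clay, so the full stress increment lies on the virgin compression line:
S_c = C_c·H/(1+e₀)·log₁₀(σ'_f/σ'_0) = 0.45×3.4/(1+0.86)×log₁₀(182.12/151)
    = 0.82258 × 0.081381 = 0.06694 m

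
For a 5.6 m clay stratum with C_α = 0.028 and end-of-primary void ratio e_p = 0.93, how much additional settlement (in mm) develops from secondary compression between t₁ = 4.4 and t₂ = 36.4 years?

Secondary compression: S_s = C_α·H/(1+e_p)·log₁₀(t₂/t₁)
S_s = 0.028×5.6/(1+0.93)×log₁₀(36.4/4.4)
    = 0.08124 × 0.9176 = 0.07455 m

S_s ≈ 74.6 mm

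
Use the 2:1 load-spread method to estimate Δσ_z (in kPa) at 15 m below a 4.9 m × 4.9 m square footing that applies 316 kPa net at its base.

Δσ_z ≈ 19.2 kPa

By the 2:1 method the load spreads at 1 horizontal : 2 vertical, so at depth z the loaded area has grown by z in each plan dimension:
Δσ = qBL/((B+z)(L+z)) = 316×4.9×4.9/((4.9+15)(4.9+15)) = 19.159 kPa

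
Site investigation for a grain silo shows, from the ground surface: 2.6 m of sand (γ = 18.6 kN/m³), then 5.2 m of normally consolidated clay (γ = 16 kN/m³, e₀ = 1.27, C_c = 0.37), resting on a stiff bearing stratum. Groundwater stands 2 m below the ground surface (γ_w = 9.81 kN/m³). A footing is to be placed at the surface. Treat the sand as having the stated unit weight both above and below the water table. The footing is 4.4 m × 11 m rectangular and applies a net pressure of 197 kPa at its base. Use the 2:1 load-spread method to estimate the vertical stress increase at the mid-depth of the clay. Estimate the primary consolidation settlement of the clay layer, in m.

S_c ≈ 0.264 m

Mid-depth of clay below the ground surface: z = 2.6 + 5.2/2 = 5.2 m.
Total vertical stress at mid-clay: σ_v = 18.6×2.6 + 16×2.6 = 89.96 kPa.
Pore pressure: u = 9.81×(5.2 − 2) = 31.392 kPa.
Initial effective stress: σ'_0 = σ_v − u = 89.96 − 31.392 = 58.568 kPa.
Stress increase at mid-clay by the 2:1 spreading method:
Δσ = qBL/((B+z)(L+z)) = 197×4.4×11/((4.4+5.2)(11+5.2)) = 61.309 kPa
Final effective stress: σ'_f = σ'_0 + Δσ = 58.568 + 61.309 = 119.88 kPa.
Normally consolidated clay, so the full stress increment lies on the virgin compression line:
S_c = C_c·H/(1+e₀)·log₁₀(σ'_f/σ'_0) = 0.37×5.2/(1+1.27)×log₁₀(119.88/58.568)
    = 0.84758 × 0.31109 = 0.2637 m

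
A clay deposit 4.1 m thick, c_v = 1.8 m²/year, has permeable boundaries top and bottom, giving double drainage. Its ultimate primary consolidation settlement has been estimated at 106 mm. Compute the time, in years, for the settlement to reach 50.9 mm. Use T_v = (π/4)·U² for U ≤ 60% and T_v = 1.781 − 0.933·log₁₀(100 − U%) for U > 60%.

t ≈ 0.423 years

Drainage path length: H_d = H/2 = 2.05 m (double drainage).
U = S(t)/S_ult = 50.9/106 = 0.4802.
U ≤ 60%: T_v = (π/4)·U² = (π/4)×0.48019² = 0.1811.
t = T_v·H_d²/c_v = 0.1811×2.05²/1.8 = 0.4228 years.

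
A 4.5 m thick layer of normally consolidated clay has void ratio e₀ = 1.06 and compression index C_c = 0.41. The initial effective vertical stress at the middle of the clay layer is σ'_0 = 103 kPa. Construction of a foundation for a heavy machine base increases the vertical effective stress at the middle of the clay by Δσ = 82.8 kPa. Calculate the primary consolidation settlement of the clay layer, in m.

S_c ≈ 0.229 m

Final effective stress: σ'_f = σ'_0 + Δσ = 103 + 82.8 = 185.8 kPa.
Normally consolidated clay, so the full stress increment lies on the virgin compression line:
S_c = C_c·H/(1+e₀)·log₁₀(σ'_f/σ'_0) = 0.41×4.5/(1+1.06)×log₁₀(185.8/103)
    = 0.89563 × 0.25621 = 0.2295 m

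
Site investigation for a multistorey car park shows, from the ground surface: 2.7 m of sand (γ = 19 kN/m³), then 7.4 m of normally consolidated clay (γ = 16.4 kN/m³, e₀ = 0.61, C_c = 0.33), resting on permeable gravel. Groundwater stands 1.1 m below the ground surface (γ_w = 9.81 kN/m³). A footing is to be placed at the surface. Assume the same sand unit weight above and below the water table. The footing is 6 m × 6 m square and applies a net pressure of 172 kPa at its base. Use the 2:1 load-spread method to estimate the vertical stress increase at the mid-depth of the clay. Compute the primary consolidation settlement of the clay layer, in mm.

S_c ≈ 338 mm

Mid-depth of clay below the ground surface: z = 2.7 + 7.4/2 = 6.4 m.
Total vertical stress at mid-clay: σ_v = 19×2.7 + 16.4×3.7 = 111.98 kPa.
Pore pressure: u = 9.81×(6.4 − 1.1) = 51.993 kPa.
Initial effective stress: σ'_0 = σ_v − u = 111.98 − 51.993 = 59.987 kPa.
Stress increase at mid-clay by the 2:1 spreading method:
Δσ = qBL/((B+z)(L+z)) = 172×6×6/((6+6.4)(6+6.4)) = 40.271 kPa
Final effective stress: σ'_f = σ'_0 + Δσ = 59.987 + 40.271 = 100.26 kPa.
Normally consolidated clay, so the full stress increment lies on the virgin compression line:
S_c = C_c·H/(1+e₀)·log₁₀(σ'_f/σ'_0) = 0.33×7.4/(1+0.61)×log₁₀(100.26/59.987)
    = 1.5168 × 0.22307 = 0.3384 m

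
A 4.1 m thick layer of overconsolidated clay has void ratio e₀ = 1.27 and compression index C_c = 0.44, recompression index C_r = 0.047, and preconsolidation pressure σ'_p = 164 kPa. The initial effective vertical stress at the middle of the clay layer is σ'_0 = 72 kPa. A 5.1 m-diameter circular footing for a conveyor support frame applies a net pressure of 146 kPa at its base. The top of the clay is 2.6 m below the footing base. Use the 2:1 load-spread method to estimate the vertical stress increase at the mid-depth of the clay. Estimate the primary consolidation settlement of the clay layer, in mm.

S_c ≈ 16.3 mm

Mid-depth of clay below the footing base: z = 2.6 + 4.1/2 = 4.65 m.
Stress increase at mid-clay by the 2:1 spreading method:
Δσ ≈ qD²/(D+z)² = 146×5.1²/(5.1+4.65)² = 39.947 kPa
Final effective stress: σ'_f = 72 + 39.947 = 111.95 kPa.
σ'_f = 111.95 ≤ σ'_p = 164 kPa, so the clay remains overconsolidated and only the recompression index applies:
S_c = C_r·H/(1+e₀)·log₁₀(σ'_f/σ'_0) = 0.047×4.1/2.27×log₁₀(111.95/72)
    = 0.084891 × 0.19169 = 0.01627 m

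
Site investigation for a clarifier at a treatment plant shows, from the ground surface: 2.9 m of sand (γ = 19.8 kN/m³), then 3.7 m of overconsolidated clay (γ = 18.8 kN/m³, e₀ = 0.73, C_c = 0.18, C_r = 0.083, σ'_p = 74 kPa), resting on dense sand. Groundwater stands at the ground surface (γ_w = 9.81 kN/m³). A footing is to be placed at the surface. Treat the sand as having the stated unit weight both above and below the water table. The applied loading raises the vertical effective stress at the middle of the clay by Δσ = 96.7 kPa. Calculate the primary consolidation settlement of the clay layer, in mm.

S_c ≈ 147 mm

Mid-depth of clay below the ground surface: z = 2.9 + 3.7/2 = 4.75 m.
Total vertical stress at mid-clay: σ_v = 19.8×2.9 + 18.8×1.85 = 92.2 kPa.
Pore pressure: u = 9.81×(4.75 − 0) = 46.598 kPa.
Initial effective stress: σ'_0 = σ_v − u = 92.2 − 46.598 = 45.602 kPa.
Final effective stress: σ'_f = 45.602 + 96.7 = 142.3 kPa.
σ'_f = 142.3 > σ'_p = 74 kPa, so the stress path crosses the preconsolidation pressure — recompression up to σ'_p, then virgin compression beyond:
S_c = H/(1+e₀)·[C_r·log₁₀(σ'_p/σ'_0) + C_c·log₁₀(σ'_f/σ'_p)]
    = 3.7/1.73 × [0.083×log₁₀(74/45.602) + 0.18×log₁₀(142.3/74)]
    = 2.1387 × [0.017451 + 0.051115] = 0.1466 m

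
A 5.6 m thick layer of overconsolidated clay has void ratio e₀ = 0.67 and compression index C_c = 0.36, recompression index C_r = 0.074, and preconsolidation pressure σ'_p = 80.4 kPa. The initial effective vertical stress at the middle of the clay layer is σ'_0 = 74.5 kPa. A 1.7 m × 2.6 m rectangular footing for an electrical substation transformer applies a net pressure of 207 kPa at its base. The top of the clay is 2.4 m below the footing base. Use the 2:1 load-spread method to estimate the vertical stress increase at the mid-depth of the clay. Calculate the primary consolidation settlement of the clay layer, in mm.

Mid-depth of clay below the footing base: z = 2.4 + 5.6/2 = 5.2 m.
Stress increase at mid-clay by the 2:1 spreading method:
Δσ = qBL/((B+z)(L+z)) = 207×1.7×2.6/((1.7+5.2)(2.6+5.2)) = 17 kPa
Final effective stress: σ'_f = 74.5 + 17 = 91.5 kPa.
σ'_f = 91.5 > σ'_p = 80.4 kPa, so the stress path crosses the preconsolidation pressure — recompression up to σ'_p, then virgin compression beyond:
S_c = H/(1+e₀)·[C_r·log₁₀(σ'_p/σ'_0) + C_c·log₁₀(σ'_f/σ'_p)]
    = 5.6/1.67 × [0.074×log₁₀(80.4/74.5) + 0.36×log₁₀(91.5/80.4)]
    = 3.3533 × [0.0024494 + 0.020219] = 0.07601 m

S_c ≈ 76 mm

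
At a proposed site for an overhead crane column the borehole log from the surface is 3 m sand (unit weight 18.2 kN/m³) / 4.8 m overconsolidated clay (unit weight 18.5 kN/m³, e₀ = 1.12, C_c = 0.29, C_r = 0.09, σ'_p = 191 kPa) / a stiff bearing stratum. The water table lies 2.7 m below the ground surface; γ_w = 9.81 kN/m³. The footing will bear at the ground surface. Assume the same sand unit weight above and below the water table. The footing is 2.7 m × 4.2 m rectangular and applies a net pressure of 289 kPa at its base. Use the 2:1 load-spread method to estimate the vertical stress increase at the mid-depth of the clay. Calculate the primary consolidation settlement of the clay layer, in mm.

Mid-depth of clay below the ground surface: z = 3 + 4.8/2 = 5.4 m.
Total vertical stress at mid-clay: σ_v = 18.2×3 + 18.5×2.4 = 99 kPa.
Pore pressure: u = 9.81×(5.4 − 2.7) = 26.487 kPa.
Initial effective stress: σ'_0 = σ_v − u = 99 − 26.487 = 72.513 kPa.
Stress increase at mid-clay by the 2:1 spreading method:
Δσ = qBL/((B+z)(L+z)) = 289×2.7×4.2/((2.7+5.4)(4.2+5.4)) = 42.146 kPa
Final effective stress: σ'_f = 72.513 + 42.146 = 114.66 kPa.
σ'_f = 114.66 ≤ σ'_p = 191 kPa, so the clay remains overconsolidated and only the recompression index applies:
S_c = C_r·H/(1+e₀)·log₁₀(σ'_f/σ'_0) = 0.09×4.8/2.12×log₁₀(114.66/72.513)
    = 0.20378 × 0.199 = 0.04055 m

S_c ≈ 40.6 mm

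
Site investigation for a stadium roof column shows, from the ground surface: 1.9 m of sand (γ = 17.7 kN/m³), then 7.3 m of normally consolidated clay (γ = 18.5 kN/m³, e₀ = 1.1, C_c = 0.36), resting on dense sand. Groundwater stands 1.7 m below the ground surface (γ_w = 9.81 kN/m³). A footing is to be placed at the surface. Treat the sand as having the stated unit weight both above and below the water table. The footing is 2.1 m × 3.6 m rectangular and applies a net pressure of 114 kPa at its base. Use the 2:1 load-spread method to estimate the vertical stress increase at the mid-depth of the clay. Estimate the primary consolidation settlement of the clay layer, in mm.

Mid-depth of clay below the ground surface: z = 1.9 + 7.3/2 = 5.55 m.
Total vertical stress at mid-clay: σ_v = 17.7×1.9 + 18.5×3.65 = 101.15 kPa.
Pore pressure: u = 9.81×(5.55 − 1.7) = 37.769 kPa.
Initial effective stress: σ'_0 = σ_v − u = 101.15 − 37.769 = 63.381 kPa.
Stress increase at mid-clay by the 2:1 spreading method:
Δσ = qBL/((B+z)(L+z)) = 114×2.1×3.6/((2.1+5.55)(3.6+5.55)) = 12.312 kPa
Final effective stress: σ'_f = σ'_0 + Δσ = 63.381 + 12.312 = 75.693 kPa.
Normally consolidated clay, so the full stress increment lies on the virgin compression line:
S_c = C_c·H/(1+e₀)·log₁₀(σ'_f/σ'_0) = 0.36×7.3/(1+1.1)×log₁₀(75.693/63.381)
    = 1.2514 × 0.077097 = 0.09648 m

S_c ≈ 96.5 mm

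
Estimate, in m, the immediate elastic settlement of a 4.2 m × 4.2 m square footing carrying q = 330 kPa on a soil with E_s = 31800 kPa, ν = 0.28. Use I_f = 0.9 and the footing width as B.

Immediate (elastic) settlement: S_e = q·B·(1−ν²)/E_s · I_f.
S_e = 330 × 4.2 × (1 − 0.28²) / 31800 × 0.9
    = 330 × 4.2 × 0.9216 / 31800 × 0.9
    = 0.03615 m

S_e ≈ 0.0362 m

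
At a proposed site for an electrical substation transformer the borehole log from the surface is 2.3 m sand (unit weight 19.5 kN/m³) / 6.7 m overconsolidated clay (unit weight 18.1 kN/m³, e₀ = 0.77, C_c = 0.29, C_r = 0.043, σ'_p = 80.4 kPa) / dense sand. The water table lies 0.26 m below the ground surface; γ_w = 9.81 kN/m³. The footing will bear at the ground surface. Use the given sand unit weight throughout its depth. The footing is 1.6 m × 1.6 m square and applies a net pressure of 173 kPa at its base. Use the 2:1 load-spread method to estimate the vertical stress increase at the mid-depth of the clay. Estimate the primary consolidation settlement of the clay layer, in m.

S_c ≈ 0.0105 m

Mid-depth of clay below the ground surface: z = 2.3 + 6.7/2 = 5.65 m.
Total vertical stress at mid-clay: σ_v = 19.5×2.3 + 18.1×3.35 = 105.48 kPa.
Pore pressure: u = 9.81×(5.65 − 0.26) = 52.876 kPa.
Initial effective stress: σ'_0 = σ_v − u = 105.48 − 52.876 = 52.604 kPa.
Stress increase at mid-clay by the 2:1 spreading method:
Δσ = qBL/((B+z)(L+z)) = 173×1.6×1.6/((1.6+5.65)(1.6+5.65)) = 8.4258 kPa
Final effective stress: σ'_f = 52.604 + 8.4258 = 61.03 kPa.
σ'_f = 61.03 ≤ σ'_p = 80.4 kPa, so the clay remains overconsolidated and only the recompression index applies:
S_c = C_r·H/(1+e₀)·log₁₀(σ'_f/σ'_0) = 0.043×6.7/1.77×log₁₀(61.03/52.604)
    = 0.16277 × 0.064525 = 0.0105 m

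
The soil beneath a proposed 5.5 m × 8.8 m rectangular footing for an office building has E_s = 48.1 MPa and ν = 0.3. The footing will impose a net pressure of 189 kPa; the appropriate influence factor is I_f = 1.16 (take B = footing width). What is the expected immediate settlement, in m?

Immediate (elastic) settlement: S_e = q·B·(1−ν²)/E_s · I_f.
E_s = 48.1 MPa = 48100 kPa.
S_e = 189 × 5.5 × (1 − 0.3²) / 48100 × 1.16
    = 189 × 5.5 × 0.91 / 48100 × 1.16
    = 0.02281 m

S_e ≈ 0.0228 m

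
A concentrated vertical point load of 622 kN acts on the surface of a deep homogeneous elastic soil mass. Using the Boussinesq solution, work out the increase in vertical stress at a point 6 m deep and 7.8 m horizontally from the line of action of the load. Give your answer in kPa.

Δσ_z ≈ 0.695 kPa

Boussinesq vertical stress below a point load on an elastic half-space:
Δσ_z = 3P/(2πz²) · [1 + (r/z)²]^(−5/2)
r/z = 7.8/6 = 1.3; [1+(r/z)²]^(−5/2) = 0.08426.
Δσ_z = 3×622/(2π×6²) × 0.08426 = 8.2495 × 0.08426 = 0.6951 kPa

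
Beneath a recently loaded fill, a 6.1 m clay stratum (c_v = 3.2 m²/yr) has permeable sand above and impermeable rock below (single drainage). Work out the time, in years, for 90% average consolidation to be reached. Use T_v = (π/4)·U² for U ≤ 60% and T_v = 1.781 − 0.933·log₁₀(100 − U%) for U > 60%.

Drainage path length: H_d = H = 6.1 m (single drainage).
U > 60%: T_v = 1.781 − 0.933·log₁₀(100 − 90) = 0.848.
t = T_v·H_d²/c_v = 0.848×6.1²/3.2 = 9.861 years.

t ≈ 9.86 years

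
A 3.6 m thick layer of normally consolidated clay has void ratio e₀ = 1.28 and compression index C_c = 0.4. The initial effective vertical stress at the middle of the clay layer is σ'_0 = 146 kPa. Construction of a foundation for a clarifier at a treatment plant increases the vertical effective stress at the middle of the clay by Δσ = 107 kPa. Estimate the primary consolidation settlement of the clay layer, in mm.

Final effective stress: σ'_f = σ'_0 + Δσ = 146 + 107 = 253 kPa.
Normally consolidated clay, so the full stress increment lies on the virgin compression line:
S_c = C_c·H/(1+e₀)·log₁₀(σ'_f/σ'_0) = 0.4×3.6/(1+1.28)×log₁₀(253/146)
    = 0.63158 × 0.23877 = 0.1508 m

S_c ≈ 151 mm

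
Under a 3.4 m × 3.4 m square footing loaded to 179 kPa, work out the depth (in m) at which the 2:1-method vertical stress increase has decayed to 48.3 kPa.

2:1 spreading — at depth z the loaded area has grown by z in each plan dimension:
qB²/(B+z)² = Δσ_z ⇒ z = B(√(q/Δσ_z) − 1) = 3.4×(√(179/48.3) − 1) = 3.145 m

z ≈ 3.15 m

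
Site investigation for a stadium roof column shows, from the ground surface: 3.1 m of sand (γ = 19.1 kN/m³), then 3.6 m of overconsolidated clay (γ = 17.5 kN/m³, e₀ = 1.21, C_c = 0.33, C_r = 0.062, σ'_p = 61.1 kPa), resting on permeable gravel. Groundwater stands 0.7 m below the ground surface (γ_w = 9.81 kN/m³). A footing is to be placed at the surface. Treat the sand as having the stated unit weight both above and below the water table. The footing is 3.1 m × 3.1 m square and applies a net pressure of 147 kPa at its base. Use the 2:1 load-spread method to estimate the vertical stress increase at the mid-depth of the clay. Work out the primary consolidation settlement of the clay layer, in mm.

Mid-depth of clay below the ground surface: z = 3.1 + 3.6/2 = 4.9 m.
Total vertical stress at mid-clay: σ_v = 19.1×3.1 + 17.5×1.8 = 90.71 kPa.
Pore pressure: u = 9.81×(4.9 − 0.7) = 41.202 kPa.
Initial effective stress: σ'_0 = σ_v − u = 90.71 − 41.202 = 49.508 kPa.
Stress increase at mid-clay by the 2:1 spreading method:
Δσ = qBL/((B+z)(L+z)) = 147×3.1×3.1/((3.1+4.9)(3.1+4.9)) = 22.073 kPa
Final effective stress: σ'_f = 49.508 + 22.073 = 71.581 kPa.
σ'_f = 71.581 > σ'_p = 61.1 kPa, so the stress path crosses the preconsolidation pressure — recompression up to σ'_p, then virgin compression beyond:
S_c = H/(1+e₀)·[C_r·log₁₀(σ'_p/σ'_0) + C_c·log₁₀(σ'_f/σ'_p)]
    = 3.6/2.21 × [0.062×log₁₀(61.1/49.508) + 0.33×log₁₀(71.581/61.1)]
    = 1.629 × [0.0056647 + 0.02269] = 0.04619 m

S_c ≈ 46.2 mm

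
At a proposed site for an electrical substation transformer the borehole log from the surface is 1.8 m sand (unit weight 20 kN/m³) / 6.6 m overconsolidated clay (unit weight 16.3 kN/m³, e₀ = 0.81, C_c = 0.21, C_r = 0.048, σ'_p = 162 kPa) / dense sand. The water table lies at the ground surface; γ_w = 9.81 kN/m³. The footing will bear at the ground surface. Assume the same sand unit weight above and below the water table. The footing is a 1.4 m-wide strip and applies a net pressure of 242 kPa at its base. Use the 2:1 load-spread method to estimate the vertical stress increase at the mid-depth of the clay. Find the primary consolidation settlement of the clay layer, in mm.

S_c ≈ 63.7 mm

Mid-depth of clay below the ground surface: z = 1.8 + 6.6/2 = 5.1 m.
Total vertical stress at mid-clay: σ_v = 20×1.8 + 16.3×3.3 = 89.79 kPa.
Pore pressure: u = 9.81×(5.1 − 0) = 50.031 kPa.
Initial effective stress: σ'_0 = σ_v − u = 89.79 − 50.031 = 39.759 kPa.
Stress increase at mid-clay by the 2:1 spreading method:
Δσ = qB/(B+z) = 242×1.4/(1.4+5.1) = 52.123 kPa
Final effective stress: σ'_f = 39.759 + 52.123 = 91.882 kPa.
σ'_f = 91.882 ≤ σ'_p = 162 kPa, so the clay remains overconsolidated and only the recompression index applies:
S_c = C_r·H/(1+e₀)·log₁₀(σ'_f/σ'_0) = 0.048×6.6/1.81×log₁₀(91.882/39.759)
    = 0.17503 × 0.36379 = 0.06367 m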